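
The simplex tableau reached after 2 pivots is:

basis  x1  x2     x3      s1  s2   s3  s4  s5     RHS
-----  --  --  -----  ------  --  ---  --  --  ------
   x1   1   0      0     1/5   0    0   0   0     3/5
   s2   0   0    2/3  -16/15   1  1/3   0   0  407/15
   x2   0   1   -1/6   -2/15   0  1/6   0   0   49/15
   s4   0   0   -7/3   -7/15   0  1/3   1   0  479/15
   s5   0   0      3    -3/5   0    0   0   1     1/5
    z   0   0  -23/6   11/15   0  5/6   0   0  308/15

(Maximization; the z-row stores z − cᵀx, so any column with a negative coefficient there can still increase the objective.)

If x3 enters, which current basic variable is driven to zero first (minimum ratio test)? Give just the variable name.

Ratios: row 1 (x1): entry 0 ≤ 0, skip; row 2 (s2): (407/15)/(2/3) = 407/10; row 3 (x2): entry -1/6 ≤ 0, skip; row 4 (s4): entry -7/3 ≤ 0, skip; row 5 (s5): (1/5)/3 = 1/15.
Minimum ratio 1/15 is in the s5 row, so s5 leaves.

s5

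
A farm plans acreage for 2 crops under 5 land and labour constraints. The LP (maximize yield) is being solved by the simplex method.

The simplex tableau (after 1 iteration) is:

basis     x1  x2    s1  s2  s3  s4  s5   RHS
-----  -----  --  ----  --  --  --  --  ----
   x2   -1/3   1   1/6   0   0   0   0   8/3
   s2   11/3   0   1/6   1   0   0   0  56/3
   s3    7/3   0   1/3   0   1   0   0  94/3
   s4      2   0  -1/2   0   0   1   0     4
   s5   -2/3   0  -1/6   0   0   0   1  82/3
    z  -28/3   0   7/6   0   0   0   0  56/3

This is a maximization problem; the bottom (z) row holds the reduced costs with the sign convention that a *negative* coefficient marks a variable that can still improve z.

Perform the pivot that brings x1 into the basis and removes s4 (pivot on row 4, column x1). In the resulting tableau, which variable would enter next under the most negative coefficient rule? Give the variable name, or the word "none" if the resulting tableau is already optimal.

s1

Pivot element 2. New z-row = old z-row − (-28/3)·(row 4/2).
Updated z-row coefficients: x1: 0, x2: 0, s1: -7/6, s2: 0, s3: 0, s4: 14/3, s5: 0.
The most negative is -7/6 in column s1, so s1 would enter next.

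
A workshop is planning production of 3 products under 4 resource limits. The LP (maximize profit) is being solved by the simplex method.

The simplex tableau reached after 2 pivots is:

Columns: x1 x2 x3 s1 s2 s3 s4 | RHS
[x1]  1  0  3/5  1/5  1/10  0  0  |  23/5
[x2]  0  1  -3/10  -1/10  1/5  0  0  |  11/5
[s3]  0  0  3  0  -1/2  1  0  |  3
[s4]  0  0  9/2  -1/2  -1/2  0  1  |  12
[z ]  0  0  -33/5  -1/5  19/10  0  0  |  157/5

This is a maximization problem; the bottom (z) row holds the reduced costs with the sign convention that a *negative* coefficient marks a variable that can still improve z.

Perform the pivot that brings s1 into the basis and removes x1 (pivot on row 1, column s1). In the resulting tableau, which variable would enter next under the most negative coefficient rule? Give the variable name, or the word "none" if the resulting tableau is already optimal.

Pivot element 1/5. New z-row = old z-row − (-1/5)·(row 1/(1/5)).
Updated z-row coefficients: x1: 1, x2: 0, x3: -6, s1: 0, s2: 2, s3: 0, s4: 0.
The most negative is -6 in column x3, so x3 would enter next.

x3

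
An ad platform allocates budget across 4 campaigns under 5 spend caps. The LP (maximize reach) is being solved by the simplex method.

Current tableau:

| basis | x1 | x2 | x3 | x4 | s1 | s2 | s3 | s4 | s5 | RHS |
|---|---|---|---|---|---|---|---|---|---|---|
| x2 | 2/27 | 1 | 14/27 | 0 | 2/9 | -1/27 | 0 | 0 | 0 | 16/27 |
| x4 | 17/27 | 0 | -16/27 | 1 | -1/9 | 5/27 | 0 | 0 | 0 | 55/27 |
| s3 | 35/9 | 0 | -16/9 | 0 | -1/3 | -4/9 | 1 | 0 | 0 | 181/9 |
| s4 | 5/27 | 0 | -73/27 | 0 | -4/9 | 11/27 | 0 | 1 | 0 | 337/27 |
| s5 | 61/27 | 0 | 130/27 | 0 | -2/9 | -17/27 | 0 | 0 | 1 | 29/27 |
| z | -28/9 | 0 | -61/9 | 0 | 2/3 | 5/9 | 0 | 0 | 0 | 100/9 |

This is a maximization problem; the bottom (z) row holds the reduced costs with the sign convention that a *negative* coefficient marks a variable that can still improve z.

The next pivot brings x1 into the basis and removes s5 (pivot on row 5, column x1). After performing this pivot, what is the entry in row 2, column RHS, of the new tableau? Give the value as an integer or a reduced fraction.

106/61

Pivot element is row 5, column x1: 61/27.
Normalize row 5: new (row 5, RHS) = (29/27)/(61/27) = 29/61.
row 2 ← row 2 − (17/27)·(new row 5): 55/27 − (17/27)·(29/61) = 106/61.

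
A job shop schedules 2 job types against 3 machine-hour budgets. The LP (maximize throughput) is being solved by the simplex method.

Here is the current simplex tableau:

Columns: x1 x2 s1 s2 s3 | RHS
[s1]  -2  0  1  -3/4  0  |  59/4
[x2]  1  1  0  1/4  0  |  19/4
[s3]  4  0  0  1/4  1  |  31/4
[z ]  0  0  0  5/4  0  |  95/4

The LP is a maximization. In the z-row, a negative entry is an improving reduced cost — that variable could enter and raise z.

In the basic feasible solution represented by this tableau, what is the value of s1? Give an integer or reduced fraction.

59/4

s1 is basic (row 1); its value is the RHS of that row: 59/4.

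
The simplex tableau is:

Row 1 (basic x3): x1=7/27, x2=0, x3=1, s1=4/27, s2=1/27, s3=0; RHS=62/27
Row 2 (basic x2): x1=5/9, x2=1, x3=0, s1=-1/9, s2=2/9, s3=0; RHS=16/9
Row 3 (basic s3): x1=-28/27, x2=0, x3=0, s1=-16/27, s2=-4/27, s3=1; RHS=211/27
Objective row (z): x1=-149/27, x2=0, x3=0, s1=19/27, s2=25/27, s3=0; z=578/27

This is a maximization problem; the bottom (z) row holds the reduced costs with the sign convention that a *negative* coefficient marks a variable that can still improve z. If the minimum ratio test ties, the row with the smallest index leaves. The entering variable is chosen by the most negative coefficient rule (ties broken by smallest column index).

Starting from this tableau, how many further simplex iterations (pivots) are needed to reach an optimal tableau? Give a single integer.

2

pivot: x1 in, x2 out → z = 586/15
pivot: s1 in, x3 out → z = 42
No improving column remains; optimal.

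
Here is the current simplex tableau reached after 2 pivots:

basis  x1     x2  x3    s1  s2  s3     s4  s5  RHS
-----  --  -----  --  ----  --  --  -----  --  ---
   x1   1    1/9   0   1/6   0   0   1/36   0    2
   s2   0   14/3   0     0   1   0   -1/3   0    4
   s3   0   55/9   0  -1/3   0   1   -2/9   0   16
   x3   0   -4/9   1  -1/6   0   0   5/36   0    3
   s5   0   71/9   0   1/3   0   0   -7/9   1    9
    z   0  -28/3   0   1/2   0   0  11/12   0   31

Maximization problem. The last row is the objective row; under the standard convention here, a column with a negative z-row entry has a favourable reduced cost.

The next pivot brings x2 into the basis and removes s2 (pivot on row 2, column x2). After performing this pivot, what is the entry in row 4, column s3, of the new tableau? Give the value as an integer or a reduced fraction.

0

Pivot element is row 2, column x2: 14/3.
Normalize row 2: new (row 2, s3) = 0/(14/3) = 0.
row 4 ← row 4 − (-4/9)·(new row 2): 0 − (-4/9)·0 = 0.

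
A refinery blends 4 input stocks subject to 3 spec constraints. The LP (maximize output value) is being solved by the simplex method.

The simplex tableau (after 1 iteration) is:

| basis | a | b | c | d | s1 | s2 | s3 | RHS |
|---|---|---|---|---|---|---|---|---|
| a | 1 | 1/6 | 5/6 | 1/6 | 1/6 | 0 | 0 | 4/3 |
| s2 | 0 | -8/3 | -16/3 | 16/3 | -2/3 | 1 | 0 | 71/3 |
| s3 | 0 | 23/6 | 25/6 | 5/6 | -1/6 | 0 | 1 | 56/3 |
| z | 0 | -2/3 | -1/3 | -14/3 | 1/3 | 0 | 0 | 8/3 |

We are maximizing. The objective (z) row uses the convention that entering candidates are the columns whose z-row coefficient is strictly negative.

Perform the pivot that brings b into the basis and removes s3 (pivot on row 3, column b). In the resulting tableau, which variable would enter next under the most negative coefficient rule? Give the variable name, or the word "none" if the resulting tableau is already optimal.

d

Pivot element 23/6. New z-row = old z-row − (-2/3)·(row 3/(23/6)).
Updated z-row coefficients: a: 0, b: 0, c: 9/23, d: -104/23, s1: 7/23, s2: 0, s3: 4/23.
The most negative is -104/23 in column d, so d would enter next.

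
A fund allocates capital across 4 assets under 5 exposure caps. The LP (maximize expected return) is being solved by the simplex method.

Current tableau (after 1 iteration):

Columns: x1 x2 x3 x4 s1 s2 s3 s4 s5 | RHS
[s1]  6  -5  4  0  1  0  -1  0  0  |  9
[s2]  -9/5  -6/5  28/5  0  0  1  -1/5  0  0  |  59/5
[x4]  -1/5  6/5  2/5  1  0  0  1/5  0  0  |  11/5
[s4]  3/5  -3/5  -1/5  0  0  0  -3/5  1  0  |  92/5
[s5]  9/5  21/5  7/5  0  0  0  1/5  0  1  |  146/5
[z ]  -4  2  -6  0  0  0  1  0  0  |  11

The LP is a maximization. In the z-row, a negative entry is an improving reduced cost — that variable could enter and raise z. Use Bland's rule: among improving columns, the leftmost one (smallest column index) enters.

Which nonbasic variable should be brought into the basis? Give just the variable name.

x1

Objective-row coefficients: x1: -4, x2: 2, x3: -6, x4: 0, s1: 0, s2: 0, s3: 1, s4: 0, s5: 0.
Improving columns: x1, x3. Bland's rule picks the smallest column index → x1.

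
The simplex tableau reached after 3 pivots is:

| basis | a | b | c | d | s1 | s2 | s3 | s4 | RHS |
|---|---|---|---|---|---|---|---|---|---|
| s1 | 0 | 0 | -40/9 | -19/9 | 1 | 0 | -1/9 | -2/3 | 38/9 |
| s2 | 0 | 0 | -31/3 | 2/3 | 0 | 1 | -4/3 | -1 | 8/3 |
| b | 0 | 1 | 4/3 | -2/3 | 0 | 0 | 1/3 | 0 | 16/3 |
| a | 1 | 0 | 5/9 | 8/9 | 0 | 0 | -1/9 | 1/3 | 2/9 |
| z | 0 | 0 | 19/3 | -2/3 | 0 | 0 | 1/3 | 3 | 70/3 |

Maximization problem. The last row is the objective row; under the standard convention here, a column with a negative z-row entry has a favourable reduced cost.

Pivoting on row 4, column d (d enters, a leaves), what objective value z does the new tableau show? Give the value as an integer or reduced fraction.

Minimum ratio for d: (2/9)/(8/9) = 1/4.
z changes by −(z-row coeff of d)·ratio = −(-2/3)·(1/4) = 1/6.
New z = 70/3 + (1/6) = 47/2.

47/2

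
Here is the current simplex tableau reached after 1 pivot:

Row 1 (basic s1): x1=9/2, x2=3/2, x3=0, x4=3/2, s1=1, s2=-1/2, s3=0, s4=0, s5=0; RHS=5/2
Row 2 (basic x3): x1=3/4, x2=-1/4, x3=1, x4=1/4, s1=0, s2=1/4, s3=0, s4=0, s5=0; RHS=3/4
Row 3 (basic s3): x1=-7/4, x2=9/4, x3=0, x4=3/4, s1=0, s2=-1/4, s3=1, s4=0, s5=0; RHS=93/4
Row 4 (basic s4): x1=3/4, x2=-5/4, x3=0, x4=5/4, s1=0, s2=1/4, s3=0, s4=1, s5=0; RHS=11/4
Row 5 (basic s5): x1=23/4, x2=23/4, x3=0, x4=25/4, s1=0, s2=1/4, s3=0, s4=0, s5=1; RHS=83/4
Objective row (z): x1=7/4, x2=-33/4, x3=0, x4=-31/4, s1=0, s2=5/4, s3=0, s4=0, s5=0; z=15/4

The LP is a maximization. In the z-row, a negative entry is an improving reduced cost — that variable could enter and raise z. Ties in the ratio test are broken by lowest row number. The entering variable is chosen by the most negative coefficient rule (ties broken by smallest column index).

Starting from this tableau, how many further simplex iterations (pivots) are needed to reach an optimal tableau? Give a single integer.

2

pivot: x2 in, s1 out → z = 35/2
pivot: s2 in, s5 out → z = 328/13
No improving column remains; optimal.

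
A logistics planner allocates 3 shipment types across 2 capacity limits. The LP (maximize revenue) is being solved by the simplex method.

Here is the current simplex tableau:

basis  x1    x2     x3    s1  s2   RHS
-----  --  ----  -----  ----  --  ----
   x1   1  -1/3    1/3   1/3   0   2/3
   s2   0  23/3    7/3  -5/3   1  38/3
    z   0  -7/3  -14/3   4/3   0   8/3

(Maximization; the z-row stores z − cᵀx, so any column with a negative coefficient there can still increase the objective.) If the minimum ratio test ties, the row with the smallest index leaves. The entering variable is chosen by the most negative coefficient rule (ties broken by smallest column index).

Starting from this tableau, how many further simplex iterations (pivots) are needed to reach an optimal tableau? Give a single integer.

pivot: x3 in, x1 out → z = 12
pivot: x2 in, s2 out → z = 88/5
No improving column remains; optimal.

2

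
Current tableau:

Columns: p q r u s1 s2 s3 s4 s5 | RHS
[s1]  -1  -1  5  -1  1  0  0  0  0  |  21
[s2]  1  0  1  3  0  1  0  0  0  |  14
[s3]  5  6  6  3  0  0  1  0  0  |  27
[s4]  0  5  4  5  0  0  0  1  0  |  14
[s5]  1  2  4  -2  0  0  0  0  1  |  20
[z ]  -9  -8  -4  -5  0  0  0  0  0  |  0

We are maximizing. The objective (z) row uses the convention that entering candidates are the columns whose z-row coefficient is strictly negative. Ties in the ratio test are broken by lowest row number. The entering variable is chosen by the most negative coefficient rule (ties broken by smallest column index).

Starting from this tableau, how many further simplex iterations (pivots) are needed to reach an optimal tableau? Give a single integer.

pivot: p in, s3 out → z = 243/5
No improving column remains; optimal.

1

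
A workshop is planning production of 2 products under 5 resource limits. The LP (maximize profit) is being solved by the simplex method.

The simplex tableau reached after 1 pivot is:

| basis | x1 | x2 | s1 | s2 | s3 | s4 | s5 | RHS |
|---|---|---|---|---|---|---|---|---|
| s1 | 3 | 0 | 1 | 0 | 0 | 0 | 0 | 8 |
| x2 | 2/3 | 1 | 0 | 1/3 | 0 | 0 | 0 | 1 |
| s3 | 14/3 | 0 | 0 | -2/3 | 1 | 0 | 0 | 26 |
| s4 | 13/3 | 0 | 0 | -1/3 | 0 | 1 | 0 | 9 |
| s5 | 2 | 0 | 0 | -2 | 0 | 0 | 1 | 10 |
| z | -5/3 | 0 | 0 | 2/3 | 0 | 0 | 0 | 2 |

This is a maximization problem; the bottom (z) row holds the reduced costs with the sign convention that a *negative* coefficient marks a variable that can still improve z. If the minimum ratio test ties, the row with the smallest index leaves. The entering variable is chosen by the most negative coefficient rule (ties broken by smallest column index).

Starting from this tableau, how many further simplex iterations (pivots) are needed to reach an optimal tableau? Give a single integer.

pivot: x1 in, x2 out → z = 9/2
No improving column remains; optimal.

1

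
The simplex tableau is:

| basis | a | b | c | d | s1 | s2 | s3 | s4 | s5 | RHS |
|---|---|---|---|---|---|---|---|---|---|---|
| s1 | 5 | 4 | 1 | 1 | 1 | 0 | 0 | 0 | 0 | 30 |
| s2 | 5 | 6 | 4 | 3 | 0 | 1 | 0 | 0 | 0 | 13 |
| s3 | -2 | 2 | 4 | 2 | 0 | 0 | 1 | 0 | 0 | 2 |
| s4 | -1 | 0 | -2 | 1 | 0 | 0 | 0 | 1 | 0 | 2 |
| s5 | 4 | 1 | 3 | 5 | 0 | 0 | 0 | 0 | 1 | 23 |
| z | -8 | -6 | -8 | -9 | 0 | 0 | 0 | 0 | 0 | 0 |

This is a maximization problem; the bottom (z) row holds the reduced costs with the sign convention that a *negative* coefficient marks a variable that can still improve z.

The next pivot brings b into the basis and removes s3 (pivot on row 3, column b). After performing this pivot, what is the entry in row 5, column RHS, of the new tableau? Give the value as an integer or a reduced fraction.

22

Pivot element is row 3, column b: 2.
Normalize row 3: new (row 3, RHS) = 2/2 = 1.
row 5 ← row 5 − 1·(new row 3): 23 − 1·1 = 22.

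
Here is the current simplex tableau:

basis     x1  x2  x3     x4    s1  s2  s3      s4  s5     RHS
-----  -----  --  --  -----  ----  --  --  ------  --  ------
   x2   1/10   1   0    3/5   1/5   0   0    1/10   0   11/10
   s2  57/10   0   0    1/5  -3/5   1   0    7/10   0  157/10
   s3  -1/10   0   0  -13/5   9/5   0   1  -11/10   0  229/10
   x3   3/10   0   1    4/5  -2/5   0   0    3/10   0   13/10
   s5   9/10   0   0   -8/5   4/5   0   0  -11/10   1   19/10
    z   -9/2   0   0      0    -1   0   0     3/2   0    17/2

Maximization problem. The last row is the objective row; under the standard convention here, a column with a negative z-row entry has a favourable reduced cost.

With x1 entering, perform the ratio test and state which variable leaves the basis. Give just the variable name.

Ratios: row 1 (x2): (11/10)/(1/10) = 11; row 2 (s2): (157/10)/(57/10) = 157/57; row 3 (s3): entry -1/10 ≤ 0, skip; row 4 (x3): (13/10)/(3/10) = 13/3; row 5 (s5): (19/10)/(9/10) = 19/9.
Minimum ratio 19/9 is in the s5 row, so s5 leaves.

s5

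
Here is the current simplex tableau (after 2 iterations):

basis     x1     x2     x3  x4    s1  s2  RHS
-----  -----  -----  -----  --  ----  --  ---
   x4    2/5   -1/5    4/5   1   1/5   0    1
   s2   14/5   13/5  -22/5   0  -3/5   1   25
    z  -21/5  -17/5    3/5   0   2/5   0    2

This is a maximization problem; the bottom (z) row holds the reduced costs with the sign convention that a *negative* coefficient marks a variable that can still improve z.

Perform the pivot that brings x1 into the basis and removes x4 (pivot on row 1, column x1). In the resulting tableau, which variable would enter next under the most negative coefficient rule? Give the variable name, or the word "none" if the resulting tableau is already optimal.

Pivot element 2/5. New z-row = old z-row − (-21/5)·(row 1/(2/5)).
Updated z-row coefficients: x1: 0, x2: -11/2, x3: 9, x4: 21/2, s1: 5/2, s2: 0.
The most negative is -11/2 in column x2, so x2 would enter next.

x2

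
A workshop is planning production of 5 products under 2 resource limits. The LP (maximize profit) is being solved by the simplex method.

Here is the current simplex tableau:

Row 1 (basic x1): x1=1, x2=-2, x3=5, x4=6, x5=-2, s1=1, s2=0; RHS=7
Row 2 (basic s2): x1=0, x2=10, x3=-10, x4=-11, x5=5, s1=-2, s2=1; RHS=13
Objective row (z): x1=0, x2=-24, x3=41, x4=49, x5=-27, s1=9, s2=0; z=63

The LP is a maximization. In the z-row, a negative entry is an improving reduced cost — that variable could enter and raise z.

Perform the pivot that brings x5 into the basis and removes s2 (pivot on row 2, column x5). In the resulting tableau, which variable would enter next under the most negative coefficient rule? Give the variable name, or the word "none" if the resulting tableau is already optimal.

Pivot element 5. New z-row = old z-row − (-27)·(row 2/5).
Updated z-row coefficients: x1: 0, x2: 30, x3: -13, x4: -52/5, x5: 0, s1: -9/5, s2: 27/5.
The most negative is -13 in column x3, so x3 would enter next.

x3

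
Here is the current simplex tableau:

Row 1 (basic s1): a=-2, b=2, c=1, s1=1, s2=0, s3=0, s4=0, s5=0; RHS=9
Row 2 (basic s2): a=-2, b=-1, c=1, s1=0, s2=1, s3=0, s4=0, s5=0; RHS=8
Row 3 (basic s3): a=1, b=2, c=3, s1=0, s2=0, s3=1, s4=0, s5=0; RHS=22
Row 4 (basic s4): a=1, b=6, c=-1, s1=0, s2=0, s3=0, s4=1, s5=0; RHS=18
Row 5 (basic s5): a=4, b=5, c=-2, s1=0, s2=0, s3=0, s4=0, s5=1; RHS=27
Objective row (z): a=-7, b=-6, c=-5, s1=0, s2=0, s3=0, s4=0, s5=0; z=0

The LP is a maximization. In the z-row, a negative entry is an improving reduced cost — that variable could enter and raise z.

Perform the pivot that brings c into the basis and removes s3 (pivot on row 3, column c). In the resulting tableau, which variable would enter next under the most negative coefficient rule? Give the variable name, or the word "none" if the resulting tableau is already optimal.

Pivot element 3. New z-row = old z-row − (-5)·(row 3/3).
Updated z-row coefficients: a: -16/3, b: -8/3, c: 0, s1: 0, s2: 0, s3: 5/3, s4: 0, s5: 0.
The most negative is -16/3 in column a, so a would enter next.

a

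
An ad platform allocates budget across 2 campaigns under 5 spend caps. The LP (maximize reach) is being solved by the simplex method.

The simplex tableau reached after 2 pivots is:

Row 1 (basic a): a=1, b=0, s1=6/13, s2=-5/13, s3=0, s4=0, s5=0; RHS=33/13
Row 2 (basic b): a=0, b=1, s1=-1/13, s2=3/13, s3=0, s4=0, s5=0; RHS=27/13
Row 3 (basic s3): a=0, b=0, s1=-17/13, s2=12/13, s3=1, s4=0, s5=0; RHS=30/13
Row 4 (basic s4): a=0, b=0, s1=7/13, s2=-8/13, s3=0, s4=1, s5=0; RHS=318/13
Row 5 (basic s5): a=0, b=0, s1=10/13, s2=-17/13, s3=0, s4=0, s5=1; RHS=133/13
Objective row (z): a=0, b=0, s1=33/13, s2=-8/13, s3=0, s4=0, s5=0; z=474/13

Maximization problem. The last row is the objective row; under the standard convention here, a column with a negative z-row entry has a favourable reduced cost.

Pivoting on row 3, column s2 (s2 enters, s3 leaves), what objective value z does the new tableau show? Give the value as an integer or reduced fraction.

Minimum ratio for s2: (30/13)/(12/13) = 5/2.
z changes by −(z-row coeff of s2)·ratio = −(-8/13)·(5/2) = 20/13.
New z = 474/13 + (20/13) = 38.

38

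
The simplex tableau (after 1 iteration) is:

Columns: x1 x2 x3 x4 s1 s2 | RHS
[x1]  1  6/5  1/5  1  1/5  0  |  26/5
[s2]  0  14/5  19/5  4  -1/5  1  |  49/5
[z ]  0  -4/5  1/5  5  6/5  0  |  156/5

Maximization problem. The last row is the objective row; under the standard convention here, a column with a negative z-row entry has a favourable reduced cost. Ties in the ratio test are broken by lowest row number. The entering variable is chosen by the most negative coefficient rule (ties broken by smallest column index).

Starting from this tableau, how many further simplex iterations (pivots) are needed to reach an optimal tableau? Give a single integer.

1

pivot: x2 in, s2 out → z = 34
No improving column remains; optimal.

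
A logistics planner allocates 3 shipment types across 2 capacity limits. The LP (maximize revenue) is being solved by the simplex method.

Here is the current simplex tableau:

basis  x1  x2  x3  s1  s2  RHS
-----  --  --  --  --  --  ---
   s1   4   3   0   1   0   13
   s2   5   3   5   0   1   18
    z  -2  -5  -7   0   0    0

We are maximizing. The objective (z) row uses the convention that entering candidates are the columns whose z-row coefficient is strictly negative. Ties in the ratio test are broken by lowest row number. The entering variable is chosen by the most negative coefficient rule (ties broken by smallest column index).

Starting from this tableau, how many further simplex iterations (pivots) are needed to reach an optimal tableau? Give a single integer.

2

pivot: x3 in, s2 out → z = 126/5
pivot: x2 in, s1 out → z = 86/3
No improving column remains; optimal.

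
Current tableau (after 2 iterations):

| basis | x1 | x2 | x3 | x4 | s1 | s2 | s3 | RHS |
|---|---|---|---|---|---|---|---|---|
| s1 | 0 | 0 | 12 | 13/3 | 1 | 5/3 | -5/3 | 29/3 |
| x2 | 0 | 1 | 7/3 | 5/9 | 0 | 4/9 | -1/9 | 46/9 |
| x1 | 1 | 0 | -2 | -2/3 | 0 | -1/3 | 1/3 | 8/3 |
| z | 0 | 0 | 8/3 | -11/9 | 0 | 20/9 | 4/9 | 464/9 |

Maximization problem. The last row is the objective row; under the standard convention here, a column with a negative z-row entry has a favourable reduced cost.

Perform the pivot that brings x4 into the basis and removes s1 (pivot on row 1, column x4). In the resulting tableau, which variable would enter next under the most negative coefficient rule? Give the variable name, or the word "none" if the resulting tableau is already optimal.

s3

Pivot element 13/3. New z-row = old z-row − (-11/9)·(row 1/(13/3)).
Updated z-row coefficients: x1: 0, x2: 0, x3: 236/39, x4: 0, s1: 11/39, s2: 35/13, s3: -1/39.
The most negative is -1/39 in column s3, so s3 would enter next.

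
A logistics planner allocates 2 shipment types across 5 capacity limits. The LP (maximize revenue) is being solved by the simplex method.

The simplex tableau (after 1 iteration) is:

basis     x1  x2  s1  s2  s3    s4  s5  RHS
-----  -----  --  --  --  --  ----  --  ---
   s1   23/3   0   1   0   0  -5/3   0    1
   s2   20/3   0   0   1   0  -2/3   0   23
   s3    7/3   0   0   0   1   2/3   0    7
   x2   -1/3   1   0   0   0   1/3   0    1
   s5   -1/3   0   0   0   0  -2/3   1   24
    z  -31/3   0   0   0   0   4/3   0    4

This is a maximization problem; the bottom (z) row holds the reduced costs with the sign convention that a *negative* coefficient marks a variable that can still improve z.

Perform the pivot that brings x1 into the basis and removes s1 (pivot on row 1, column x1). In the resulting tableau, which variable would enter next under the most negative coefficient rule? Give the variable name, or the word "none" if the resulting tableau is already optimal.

Pivot element 23/3. New z-row = old z-row − (-31/3)·(row 1/(23/3)).
Updated z-row coefficients: x1: 0, x2: 0, s1: 31/23, s2: 0, s3: 0, s4: -21/23, s5: 0.
The most negative is -21/23 in column s4, so s4 would enter next.

s4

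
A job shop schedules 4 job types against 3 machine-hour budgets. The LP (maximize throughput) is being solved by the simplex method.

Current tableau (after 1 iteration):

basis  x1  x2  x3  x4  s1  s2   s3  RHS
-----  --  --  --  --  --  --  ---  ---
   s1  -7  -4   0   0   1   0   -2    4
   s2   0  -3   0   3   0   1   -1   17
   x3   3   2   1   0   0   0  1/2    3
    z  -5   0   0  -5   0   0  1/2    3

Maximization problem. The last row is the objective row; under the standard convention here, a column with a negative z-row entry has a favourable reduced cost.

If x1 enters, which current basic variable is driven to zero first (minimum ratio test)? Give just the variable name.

x3

Ratios: row 1 (s1): entry -7 ≤ 0, skip; row 2 (s2): entry 0 ≤ 0, skip; row 3 (x3): 3/3 = 1.
Minimum ratio 1 is in the x3 row, so x3 leaves.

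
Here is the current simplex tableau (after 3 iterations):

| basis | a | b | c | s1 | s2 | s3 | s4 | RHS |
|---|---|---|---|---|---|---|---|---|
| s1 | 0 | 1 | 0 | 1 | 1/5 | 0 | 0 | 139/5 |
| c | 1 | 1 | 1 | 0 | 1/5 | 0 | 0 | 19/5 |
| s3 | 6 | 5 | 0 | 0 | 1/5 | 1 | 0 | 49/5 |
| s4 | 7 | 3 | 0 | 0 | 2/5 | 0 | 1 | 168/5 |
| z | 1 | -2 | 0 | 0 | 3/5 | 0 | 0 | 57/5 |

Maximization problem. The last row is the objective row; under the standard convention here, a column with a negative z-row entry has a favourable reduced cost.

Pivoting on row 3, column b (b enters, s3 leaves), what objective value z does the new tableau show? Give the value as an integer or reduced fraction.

Minimum ratio for b: (49/5)/5 = 49/25.
z changes by −(z-row coeff of b)·ratio = −(-2)·(49/25) = 98/25.
New z = 57/5 + (98/25) = 383/25.

383/25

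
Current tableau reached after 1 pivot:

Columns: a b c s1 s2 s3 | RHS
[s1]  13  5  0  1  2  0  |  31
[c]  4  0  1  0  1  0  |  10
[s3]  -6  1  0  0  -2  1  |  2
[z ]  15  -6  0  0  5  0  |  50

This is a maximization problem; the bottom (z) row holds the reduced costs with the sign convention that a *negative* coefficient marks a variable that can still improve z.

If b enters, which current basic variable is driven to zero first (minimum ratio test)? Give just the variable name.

s3

Ratios: row 1 (s1): 31/5 = 31/5; row 2 (c): entry 0 ≤ 0, skip; row 3 (s3): 2/1 = 2.
Minimum ratio 2 is in the s3 row, so s3 leaves.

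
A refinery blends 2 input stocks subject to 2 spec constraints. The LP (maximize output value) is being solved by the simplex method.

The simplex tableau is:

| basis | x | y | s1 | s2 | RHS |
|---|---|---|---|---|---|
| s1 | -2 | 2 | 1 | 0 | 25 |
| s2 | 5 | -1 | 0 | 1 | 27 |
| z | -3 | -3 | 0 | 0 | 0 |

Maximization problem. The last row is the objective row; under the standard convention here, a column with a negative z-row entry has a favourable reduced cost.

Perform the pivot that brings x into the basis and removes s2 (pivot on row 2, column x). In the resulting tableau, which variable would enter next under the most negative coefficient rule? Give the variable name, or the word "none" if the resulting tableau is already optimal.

Pivot element 5. New z-row = old z-row − (-3)·(row 2/5).
Updated z-row coefficients: x: 0, y: -18/5, s1: 0, s2: 3/5.
The most negative is -18/5 in column y, so y would enter next.

y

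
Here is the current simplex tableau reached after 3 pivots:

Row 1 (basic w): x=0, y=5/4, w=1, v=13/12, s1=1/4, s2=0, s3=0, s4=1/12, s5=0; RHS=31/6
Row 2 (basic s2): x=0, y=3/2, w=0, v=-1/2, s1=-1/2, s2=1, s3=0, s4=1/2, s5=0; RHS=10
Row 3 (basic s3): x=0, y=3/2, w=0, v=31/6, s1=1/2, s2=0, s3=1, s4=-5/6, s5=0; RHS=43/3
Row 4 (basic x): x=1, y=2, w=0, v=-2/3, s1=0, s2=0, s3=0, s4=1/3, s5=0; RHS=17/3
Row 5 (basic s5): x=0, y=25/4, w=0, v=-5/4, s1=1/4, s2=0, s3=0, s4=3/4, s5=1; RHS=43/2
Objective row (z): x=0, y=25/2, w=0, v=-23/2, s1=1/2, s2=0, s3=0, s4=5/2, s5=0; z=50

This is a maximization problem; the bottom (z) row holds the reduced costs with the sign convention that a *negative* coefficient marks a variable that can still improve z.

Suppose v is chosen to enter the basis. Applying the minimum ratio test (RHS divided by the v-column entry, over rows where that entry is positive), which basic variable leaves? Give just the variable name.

s3

Ratios: row 1 (w): (31/6)/(13/12) = 62/13; row 2 (s2): entry -1/2 ≤ 0, skip; row 3 (s3): (43/3)/(31/6) = 86/31; row 4 (x): entry -2/3 ≤ 0, skip; row 5 (s5): entry -5/4 ≤ 0, skip.
Minimum ratio 86/31 is in the s3 row, so s3 leaves.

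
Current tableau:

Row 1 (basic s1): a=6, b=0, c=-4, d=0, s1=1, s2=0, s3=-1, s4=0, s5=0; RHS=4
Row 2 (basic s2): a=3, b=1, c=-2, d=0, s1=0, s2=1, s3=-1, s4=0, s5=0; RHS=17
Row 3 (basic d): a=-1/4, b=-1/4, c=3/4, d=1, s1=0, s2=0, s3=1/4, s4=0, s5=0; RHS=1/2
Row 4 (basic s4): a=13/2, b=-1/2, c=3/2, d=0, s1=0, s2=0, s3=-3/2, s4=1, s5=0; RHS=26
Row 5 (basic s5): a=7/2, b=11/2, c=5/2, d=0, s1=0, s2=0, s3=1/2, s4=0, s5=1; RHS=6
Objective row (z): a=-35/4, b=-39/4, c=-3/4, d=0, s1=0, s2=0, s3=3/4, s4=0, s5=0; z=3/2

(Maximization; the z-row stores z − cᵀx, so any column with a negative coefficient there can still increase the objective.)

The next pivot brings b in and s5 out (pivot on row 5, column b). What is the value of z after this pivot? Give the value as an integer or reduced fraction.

Minimum ratio for b: 6/(11/2) = 12/11.
z changes by −(z-row coeff of b)·ratio = −(-39/4)·(12/11) = 117/11.
New z = 3/2 + (117/11) = 267/22.

267/22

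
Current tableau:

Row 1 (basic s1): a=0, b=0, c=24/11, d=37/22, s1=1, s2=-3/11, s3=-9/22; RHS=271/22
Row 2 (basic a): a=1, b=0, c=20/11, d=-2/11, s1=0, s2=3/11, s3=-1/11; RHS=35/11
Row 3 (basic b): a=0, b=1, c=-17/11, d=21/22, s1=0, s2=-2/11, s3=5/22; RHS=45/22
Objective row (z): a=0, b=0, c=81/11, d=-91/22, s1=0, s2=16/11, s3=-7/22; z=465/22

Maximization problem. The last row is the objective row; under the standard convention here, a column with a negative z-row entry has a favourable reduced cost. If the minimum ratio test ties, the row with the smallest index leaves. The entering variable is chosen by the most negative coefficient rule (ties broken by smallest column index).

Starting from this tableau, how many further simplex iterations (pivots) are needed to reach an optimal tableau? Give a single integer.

pivot: d in, b out → z = 30
No improving column remains; optimal.

1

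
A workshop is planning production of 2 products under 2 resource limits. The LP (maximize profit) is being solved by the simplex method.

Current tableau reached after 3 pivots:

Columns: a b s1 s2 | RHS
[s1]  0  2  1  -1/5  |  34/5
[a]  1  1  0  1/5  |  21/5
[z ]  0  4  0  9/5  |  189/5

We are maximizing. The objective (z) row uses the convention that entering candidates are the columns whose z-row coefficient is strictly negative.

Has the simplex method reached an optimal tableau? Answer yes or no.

No objective-row coefficient is strictly negative, so no entering variable exists; the tableau is optimal.

yes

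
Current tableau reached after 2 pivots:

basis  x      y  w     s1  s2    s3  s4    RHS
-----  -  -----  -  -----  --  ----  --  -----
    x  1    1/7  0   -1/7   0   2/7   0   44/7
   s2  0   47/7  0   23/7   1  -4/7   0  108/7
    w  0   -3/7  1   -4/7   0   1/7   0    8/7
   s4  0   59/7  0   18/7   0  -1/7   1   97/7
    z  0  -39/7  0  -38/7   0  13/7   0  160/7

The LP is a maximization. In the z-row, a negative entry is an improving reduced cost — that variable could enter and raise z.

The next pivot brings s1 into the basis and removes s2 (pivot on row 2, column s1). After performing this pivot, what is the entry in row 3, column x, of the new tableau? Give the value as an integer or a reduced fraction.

0

Pivot element is row 2, column s1: 23/7.
Normalize row 2: new (row 2, x) = 0/(23/7) = 0.
row 3 ← row 3 − (-4/7)·(new row 2): 0 − (-4/7)·0 = 0.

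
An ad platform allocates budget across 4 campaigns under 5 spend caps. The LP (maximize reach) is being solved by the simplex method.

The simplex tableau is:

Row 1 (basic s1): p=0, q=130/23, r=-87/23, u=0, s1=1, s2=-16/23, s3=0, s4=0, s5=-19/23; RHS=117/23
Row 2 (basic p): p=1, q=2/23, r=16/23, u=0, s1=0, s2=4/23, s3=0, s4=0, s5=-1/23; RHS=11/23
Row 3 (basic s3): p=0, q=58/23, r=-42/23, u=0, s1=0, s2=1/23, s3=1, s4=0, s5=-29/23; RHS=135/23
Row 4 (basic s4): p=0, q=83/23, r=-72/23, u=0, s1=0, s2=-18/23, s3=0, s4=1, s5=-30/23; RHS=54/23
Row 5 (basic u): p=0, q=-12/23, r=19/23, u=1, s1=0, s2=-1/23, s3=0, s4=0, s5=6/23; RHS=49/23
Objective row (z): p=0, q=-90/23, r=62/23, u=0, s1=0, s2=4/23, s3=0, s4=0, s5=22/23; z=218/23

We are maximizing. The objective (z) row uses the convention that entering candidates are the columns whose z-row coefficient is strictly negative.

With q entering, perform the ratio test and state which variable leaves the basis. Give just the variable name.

s4

Ratios: row 1 (s1): (117/23)/(130/23) = 9/10; row 2 (p): (11/23)/(2/23) = 11/2; row 3 (s3): (135/23)/(58/23) = 135/58; row 4 (s4): (54/23)/(83/23) = 54/83; row 5 (u): entry -12/23 ≤ 0, skip.
Minimum ratio 54/83 is in the s4 row, so s4 leaves.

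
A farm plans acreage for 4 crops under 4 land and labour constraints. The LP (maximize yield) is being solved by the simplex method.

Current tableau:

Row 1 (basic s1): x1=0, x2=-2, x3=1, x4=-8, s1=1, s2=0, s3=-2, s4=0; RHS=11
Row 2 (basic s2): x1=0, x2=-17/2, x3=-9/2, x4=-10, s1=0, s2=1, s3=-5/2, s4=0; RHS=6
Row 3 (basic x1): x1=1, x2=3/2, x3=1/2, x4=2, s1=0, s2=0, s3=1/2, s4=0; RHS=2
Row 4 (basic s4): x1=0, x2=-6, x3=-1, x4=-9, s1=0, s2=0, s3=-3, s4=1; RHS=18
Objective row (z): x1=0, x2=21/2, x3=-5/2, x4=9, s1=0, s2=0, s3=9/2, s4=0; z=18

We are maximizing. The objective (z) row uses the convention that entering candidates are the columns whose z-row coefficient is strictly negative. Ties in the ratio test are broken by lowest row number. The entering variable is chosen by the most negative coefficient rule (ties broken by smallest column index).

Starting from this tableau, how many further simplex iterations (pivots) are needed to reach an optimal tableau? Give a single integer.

pivot: x3 in, x1 out → z = 28
No improving column remains; optimal.

1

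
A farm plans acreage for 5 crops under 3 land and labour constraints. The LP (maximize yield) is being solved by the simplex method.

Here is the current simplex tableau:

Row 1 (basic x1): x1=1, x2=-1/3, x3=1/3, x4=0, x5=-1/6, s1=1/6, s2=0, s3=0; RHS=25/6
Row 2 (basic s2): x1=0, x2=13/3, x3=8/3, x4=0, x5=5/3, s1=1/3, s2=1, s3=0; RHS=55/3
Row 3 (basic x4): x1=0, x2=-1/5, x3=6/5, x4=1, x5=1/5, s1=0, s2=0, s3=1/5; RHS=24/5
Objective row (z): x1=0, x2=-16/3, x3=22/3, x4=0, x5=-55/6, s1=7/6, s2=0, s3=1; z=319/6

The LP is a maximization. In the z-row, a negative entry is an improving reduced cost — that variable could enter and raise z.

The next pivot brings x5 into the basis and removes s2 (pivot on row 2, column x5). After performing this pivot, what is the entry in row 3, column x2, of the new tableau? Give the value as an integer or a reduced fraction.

Pivot element is row 2, column x5: 5/3.
Normalize row 2: new (row 2, x2) = (13/3)/(5/3) = 13/5.
row 3 ← row 3 − (1/5)·(new row 2): -1/5 − (1/5)·(13/5) = -18/25.

-18/25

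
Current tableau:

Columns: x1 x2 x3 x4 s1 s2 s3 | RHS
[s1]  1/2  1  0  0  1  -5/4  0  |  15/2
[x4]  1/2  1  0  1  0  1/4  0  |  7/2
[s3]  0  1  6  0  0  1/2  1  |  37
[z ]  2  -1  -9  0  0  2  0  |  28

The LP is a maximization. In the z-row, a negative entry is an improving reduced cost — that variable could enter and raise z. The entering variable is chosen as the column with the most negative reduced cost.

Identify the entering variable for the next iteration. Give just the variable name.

x3

Objective-row coefficients: x1: 2, x2: -1, x3: -9, x4: 0, s1: 0, s2: 2, s3: 0.
The most negative is -9 in column x3, so x3 enters.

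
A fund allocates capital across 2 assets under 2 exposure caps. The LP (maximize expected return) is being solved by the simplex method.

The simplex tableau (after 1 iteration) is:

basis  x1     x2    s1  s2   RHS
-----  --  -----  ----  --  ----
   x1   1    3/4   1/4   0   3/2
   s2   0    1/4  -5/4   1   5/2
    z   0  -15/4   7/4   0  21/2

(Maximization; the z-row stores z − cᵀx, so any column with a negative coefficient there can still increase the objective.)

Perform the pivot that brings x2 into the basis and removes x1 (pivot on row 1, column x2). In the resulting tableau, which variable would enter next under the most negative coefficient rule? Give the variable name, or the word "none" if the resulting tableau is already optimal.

none

Pivot element 3/4. New z-row = old z-row − (-15/4)·(row 1/(3/4)).
Updated z-row coefficients: x1: 5, x2: 0, s1: 3, s2: 0.
No coefficient is strictly negative; the tableau after this pivot is optimal.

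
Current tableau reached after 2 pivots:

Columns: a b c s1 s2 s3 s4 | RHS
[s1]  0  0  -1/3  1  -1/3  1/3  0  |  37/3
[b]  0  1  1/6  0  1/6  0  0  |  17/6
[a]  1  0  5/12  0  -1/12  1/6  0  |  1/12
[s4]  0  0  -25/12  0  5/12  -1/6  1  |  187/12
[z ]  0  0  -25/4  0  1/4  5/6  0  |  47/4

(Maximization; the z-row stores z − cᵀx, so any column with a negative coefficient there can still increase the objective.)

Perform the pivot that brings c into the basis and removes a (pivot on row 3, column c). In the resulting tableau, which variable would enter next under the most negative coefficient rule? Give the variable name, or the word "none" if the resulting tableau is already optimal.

Pivot element 5/12. New z-row = old z-row − (-25/4)·(row 3/(5/12)).
Updated z-row coefficients: a: 15, b: 0, c: 0, s1: 0, s2: -1, s3: 10/3, s4: 0.
The most negative is -1 in column s2, so s2 would enter next.

s2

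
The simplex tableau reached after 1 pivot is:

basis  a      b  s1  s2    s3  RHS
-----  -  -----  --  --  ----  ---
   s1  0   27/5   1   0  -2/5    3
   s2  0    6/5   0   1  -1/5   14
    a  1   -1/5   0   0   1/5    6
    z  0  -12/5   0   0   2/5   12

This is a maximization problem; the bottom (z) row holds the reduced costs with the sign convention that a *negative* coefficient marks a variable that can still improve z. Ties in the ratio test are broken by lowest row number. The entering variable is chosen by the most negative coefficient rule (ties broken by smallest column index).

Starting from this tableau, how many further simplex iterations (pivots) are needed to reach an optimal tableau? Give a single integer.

1

pivot: b in, s1 out → z = 40/3
No improving column remains; optimal.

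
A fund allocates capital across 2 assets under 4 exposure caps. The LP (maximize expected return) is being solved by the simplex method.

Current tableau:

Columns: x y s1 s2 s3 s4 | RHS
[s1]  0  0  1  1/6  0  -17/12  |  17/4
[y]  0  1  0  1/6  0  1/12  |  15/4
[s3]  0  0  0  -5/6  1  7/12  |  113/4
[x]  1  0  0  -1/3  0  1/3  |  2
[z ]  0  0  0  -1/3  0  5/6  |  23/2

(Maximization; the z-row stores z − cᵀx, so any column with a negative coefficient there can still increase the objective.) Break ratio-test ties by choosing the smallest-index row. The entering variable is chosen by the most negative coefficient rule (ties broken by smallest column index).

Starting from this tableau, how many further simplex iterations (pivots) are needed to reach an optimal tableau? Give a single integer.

1

pivot: s2 in, y out → z = 19
No improving column remains; optimal.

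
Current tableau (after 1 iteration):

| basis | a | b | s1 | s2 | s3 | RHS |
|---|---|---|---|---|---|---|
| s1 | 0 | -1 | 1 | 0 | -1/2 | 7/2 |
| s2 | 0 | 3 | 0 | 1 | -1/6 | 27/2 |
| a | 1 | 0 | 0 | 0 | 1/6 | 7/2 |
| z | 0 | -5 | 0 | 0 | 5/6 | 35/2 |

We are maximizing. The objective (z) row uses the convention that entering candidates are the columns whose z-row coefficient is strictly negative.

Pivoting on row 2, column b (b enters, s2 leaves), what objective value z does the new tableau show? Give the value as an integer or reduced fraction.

Minimum ratio for b: (27/2)/3 = 9/2.
z changes by −(z-row coeff of b)·ratio = −(-5)·(9/2) = 45/2.
New z = 35/2 + (45/2) = 40.

40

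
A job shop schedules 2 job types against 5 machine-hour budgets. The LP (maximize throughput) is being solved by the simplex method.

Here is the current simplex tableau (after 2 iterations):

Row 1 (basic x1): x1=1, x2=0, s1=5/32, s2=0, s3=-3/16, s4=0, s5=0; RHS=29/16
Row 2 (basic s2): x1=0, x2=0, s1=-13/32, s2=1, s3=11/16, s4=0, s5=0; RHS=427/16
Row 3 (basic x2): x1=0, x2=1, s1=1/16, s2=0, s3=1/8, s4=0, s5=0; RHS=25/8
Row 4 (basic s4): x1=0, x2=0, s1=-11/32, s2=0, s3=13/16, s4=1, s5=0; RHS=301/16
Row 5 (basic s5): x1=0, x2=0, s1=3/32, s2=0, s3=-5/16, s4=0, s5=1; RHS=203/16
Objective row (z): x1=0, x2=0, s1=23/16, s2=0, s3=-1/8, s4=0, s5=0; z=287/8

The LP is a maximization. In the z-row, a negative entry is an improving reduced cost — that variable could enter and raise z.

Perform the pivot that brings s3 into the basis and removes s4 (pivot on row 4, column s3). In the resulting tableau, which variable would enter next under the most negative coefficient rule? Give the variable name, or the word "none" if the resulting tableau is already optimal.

Pivot element 13/16. New z-row = old z-row − (-1/8)·(row 4/(13/16)).
Updated z-row coefficients: x1: 0, x2: 0, s1: 18/13, s2: 0, s3: 0, s4: 2/13, s5: 0.
No coefficient is strictly negative; the tableau after this pivot is optimal.

none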